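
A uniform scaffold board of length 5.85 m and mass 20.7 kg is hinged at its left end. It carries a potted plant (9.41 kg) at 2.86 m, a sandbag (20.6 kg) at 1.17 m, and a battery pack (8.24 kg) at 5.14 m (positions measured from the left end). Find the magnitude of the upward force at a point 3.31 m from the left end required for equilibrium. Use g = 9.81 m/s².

About the left end:
Beam weight: 20.7 × 9.81 = 203.1 N down at 2.925 m → arm 2.925 m, τ = 203.1 × 2.925 = 594.1 N·m clockwise.
Potted plant: 9.41 × 9.81 = 92.31 N down at 2.86 m → arm 2.86 m, τ = 92.31 × 2.86 = 264 N·m clockwise.
Sandbag: 20.6 × 9.81 = 202.1 N down at 1.17 m → arm 1.17 m, τ = 202.1 × 1.17 = 236.5 N·m clockwise.
Battery pack: 8.24 × 9.81 = 80.83 N down at 5.14 m → arm 5.14 m, τ = 80.83 × 5.14 = 415.5 N·m clockwise.
Net moment of the loads = 1510 N·m clockwise.
The upward force F acts at a point 3.31 m from the left end, arm 3.31 m, giving F × 3.31 counterclockwise.
Setting net torque to zero: F × 3.31 = 1510 → F = 1510 / 3.31 = 456 N.

F ≈ 456 N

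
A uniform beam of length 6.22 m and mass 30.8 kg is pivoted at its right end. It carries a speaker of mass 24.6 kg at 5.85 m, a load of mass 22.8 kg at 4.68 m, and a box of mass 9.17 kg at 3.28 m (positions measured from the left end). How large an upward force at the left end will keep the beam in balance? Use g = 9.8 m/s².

F ≈ 263 N

Take moments about the right end.
Beam weight: 30.8 × 9.8 = 301.8 N down at 3.11 m → arm 3.11 m, τ = 301.8 × 3.11 = 938.6 N·m counterclockwise.
Speaker: 24.6 × 9.8 = 241.1 N down at 5.85 m → arm 0.37 m, τ = 241.1 × 0.37 = 89.21 N·m counterclockwise.
Load: 22.8 × 9.8 = 223.4 N down at 4.68 m → arm 1.54 m, τ = 223.4 × 1.54 = 344 N·m counterclockwise.
Box: 9.17 × 9.8 = 89.87 N down at 3.28 m → arm 2.94 m, τ = 89.87 × 2.94 = 264.2 N·m counterclockwise.
Net moment of the loads = 1636 N·m counterclockwise.
The upward force F acts at the left end, arm 6.22 m, giving F × 6.22 clockwise.
Στ = 0 ⇒ F × 6.22 = 1636 ⇒ F = 1636 / 6.22 = 263 N.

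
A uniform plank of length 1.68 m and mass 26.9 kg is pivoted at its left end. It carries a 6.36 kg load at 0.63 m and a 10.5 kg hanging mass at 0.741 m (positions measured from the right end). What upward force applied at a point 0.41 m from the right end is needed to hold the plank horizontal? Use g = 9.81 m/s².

Take moments about the left end.
Beam weight: 26.9 × 9.81 = 263.9 N down at 0.84 m → arm 0.84 m, τ = 263.9 × 0.84 = 221.7 N·m clockwise.
Load: 6.36 × 9.81 = 62.39 N down at 0.63 m → arm 1.05 m, τ = 62.39 × 1.05 = 65.51 N·m clockwise.
Hanging mass: 10.5 × 9.81 = 103 N down at 0.741 m → arm 0.939 m, τ = 103 × 0.939 = 96.72 N·m clockwise.
Net moment of the loads = 383.9 N·m clockwise.
The upward force F acts at a point 0.41 m from the right end, arm 1.27 m, giving F × 1.27 counterclockwise.
Balancing moments: F × 1.27 = 383.9, giving F = 383.9 / 1.27 = 302 N.

F ≈ 302 N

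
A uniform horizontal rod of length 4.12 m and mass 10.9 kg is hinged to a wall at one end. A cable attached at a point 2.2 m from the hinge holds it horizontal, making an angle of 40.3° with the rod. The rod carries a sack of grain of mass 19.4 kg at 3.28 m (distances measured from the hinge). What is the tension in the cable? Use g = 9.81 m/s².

Take moments about the hinge.
Beam weight: 10.9 × 9.81 = 106.9 N down at 2.06 m → arm 2.06 m, τ = 106.9 × 2.06 = 220.2 N·m clockwise.
Sack of grain: 19.4 × 9.81 = 190.3 N down at 3.28 m → arm 3.28 m, τ = 190.3 × 3.28 = 624.2 N·m clockwise.
Total clockwise load moment = 844.4 N·m.
The cable tension T acts at 2.2 m; only its component perpendicular to the rod, T sinθ, produces torque. sin 40.3° = 0.6468.
Στ = 0 ⇒ T × 2.2 × 0.6468 = 844.4 ⇒ T = 844.4 / 1.423 = 593 N.

T ≈ 593 N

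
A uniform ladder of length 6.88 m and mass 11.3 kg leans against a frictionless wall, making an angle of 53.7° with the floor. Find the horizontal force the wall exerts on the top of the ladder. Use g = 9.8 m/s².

N_wall ≈ 40.7 N

Sum moments about the foot of the ladder (the floor normal and friction both act there and drop out).
Ladder weight 11.3×9.8 = 110.7 N acts at 3.44 m along the ladder; its horizontal arm is 3.44·cos53.7° = 2.037 m → τ = 225.5 N·m clockwise.
Wall normal N acts horizontally at the top; its moment arm is the height L sinθ = 6.88·sin53.7° = 5.545 m, counterclockwise.
For rotational equilibrium, N × 5.545 = 225.5, so N = 40.7 N.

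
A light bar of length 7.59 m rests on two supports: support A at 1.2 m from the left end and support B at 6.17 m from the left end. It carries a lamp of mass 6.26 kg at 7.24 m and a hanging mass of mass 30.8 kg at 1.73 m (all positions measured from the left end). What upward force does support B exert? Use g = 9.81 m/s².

R_B ≈ 107 N

Take moments about support A.
Lamp: 6.26 × 9.81 = 61.41 N down at 7.24 m → arm 6.04 m, τ = 61.41 × 6.04 = 370.9 N·m clockwise.
Hanging mass: 30.8 × 9.81 = 302.1 N down at 1.73 m → arm 0.53 m, τ = 302.1 × 0.53 = 160.1 N·m clockwise.
Net load moment about support A = 531 N·m clockwise.
Reaction R at support B is upward at 6.17 m, arm 4.97 m → moment R × 4.97 counterclockwise.
Setting net torque to zero: R × 4.97 = 531 → R = 107 N.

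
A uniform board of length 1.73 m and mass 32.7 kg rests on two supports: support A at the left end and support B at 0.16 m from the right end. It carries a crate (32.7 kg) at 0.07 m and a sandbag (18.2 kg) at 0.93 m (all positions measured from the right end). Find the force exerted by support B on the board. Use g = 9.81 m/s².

R_B ≈ 607 N

Choose support A as the axis so its reaction then has zero moment arm.
Beam weight: 32.7 × 9.81 = 320.8 N down at 0.865 m → arm 0.865 m, τ = 320.8 × 0.865 = 277.5 N·m clockwise.
Crate: 32.7 × 9.81 = 320.8 N down at 0.07 m → arm 1.66 m, τ = 320.8 × 1.66 = 532.5 N·m clockwise.
Sandbag: 18.2 × 9.81 = 178.5 N down at 0.93 m → arm 0.8 m, τ = 178.5 × 0.8 = 142.8 N·m clockwise.
Net load moment about support A = 952.8 N·m clockwise.
Reaction R at support B is upward at 0.16 m, arm 1.57 m → moment R × 1.57 counterclockwise.
Setting net torque to zero: R × 1.57 = 952.8 → R = 607 N.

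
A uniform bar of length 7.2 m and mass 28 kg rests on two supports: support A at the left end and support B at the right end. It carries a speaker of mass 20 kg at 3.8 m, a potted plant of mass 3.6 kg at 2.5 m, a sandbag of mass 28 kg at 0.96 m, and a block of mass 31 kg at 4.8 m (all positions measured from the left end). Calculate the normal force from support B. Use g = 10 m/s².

R_B ≈ 502 N

Taking torques about support A:
Beam weight: 28 × 10 = 280 N down at 3.6 m → arm 3.6 m, τ = 280 × 3.6 = 1008 N·m clockwise.
Speaker: 20 × 10 = 200 N down at 3.8 m → arm 3.8 m, τ = 200 × 3.8 = 760 N·m clockwise.
Potted plant: 3.6 × 10 = 36 N down at 2.5 m → arm 2.5 m, τ = 36 × 2.5 = 90 N·m clockwise.
Sandbag: 28 × 10 = 280 N down at 0.96 m → arm 0.96 m, τ = 280 × 0.96 = 268.8 N·m clockwise.
Block: 31 × 10 = 310 N down at 4.8 m → arm 4.8 m, τ = 310 × 4.8 = 1488 N·m clockwise.
Net load moment about support A = 3615 N·m clockwise.
Reaction R at support B is upward at 7.2 m, arm 7.2 m → moment R × 7.2 counterclockwise.
Στ = 0 ⇒ R × 7.2 = 3615 ⇒ R = 502 N.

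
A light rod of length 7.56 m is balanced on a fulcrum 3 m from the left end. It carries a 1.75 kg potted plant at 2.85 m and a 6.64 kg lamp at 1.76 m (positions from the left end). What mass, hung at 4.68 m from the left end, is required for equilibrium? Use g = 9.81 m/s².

m ≈ 5.06 kg

Choose the fulcrum (at 3 m from the left end) as the axis so the support reaction has zero arm there.
Potted plant: 1.75 × 9.81 = 17.17 N down at 2.85 m → arm 0.15 m, τ = 17.17 × 0.15 = 2.576 N·m counterclockwise.
Lamp: 6.64 × 9.81 = 65.14 N down at 1.76 m → arm 1.24 m, τ = 65.14 × 1.24 = 80.77 N·m counterclockwise.
Net moment of known loads = 83.35 N·m counterclockwise.
An unknown mass m at 4.68 m has arm 1.68 m; its moment is m·g·1.68 clockwise.
Στ = 0 ⇒ m × 9.81 × 1.68 = 83.35 ⇒ m = 83.35 / (9.81 × 1.68) = 5.06 kg.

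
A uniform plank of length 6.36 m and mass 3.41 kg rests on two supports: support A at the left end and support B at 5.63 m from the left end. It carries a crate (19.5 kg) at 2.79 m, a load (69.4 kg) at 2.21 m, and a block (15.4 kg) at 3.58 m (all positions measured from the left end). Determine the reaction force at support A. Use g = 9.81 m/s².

Taking torques about support B:
Beam weight: 3.41 × 9.81 = 33.45 N down at 3.18 m → arm 2.45 m, τ = 33.45 × 2.45 = 81.95 N·m counterclockwise.
Crate: 19.5 × 9.81 = 191.3 N down at 2.79 m → arm 2.84 m, τ = 191.3 × 2.84 = 543.3 N·m counterclockwise.
Load: 69.4 × 9.81 = 680.8 N down at 2.21 m → arm 3.42 m, τ = 680.8 × 3.42 = 2328 N·m counterclockwise.
Block: 15.4 × 9.81 = 151.1 N down at 3.58 m → arm 2.05 m, τ = 151.1 × 2.05 = 309.8 N·m counterclockwise.
Net load moment about support B = 3263 N·m counterclockwise.
Reaction R at support A is upward at 0 m, arm 5.63 m → moment R × 5.63 clockwise.
For rotational equilibrium, R × 5.63 = 3263, so R = 580 N.

R_A ≈ 580 N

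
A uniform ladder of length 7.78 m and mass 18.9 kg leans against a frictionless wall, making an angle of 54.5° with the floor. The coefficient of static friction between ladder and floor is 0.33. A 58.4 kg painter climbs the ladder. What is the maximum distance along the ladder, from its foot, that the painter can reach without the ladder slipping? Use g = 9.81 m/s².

Take moments about the foot of the ladder.
Ladder weight 18.9×9.81 = 185.4 N acts at 3.89 m along the ladder; its horizontal arm is 3.89·cos54.5° = 2.259 m → τ = 418.8 N·m clockwise.
Painter weight 58.4×9.81 = 572.9 N at distance d → arm d·cos54.5° → τ = 572.9·d·0.5807 clockwise.
Wall normal N at the top has arm L sinθ = 6.334 m counterclockwise, so Στ = 0 gives N·6.334 = 418.8 + 332.7·d.
ΣFy = 0 ⇒ N_floor = 758.3 N, so the maximum friction is μ_s·N_floor = 0.33×758.3 = 250.2 N. ΣFx = 0 ⇒ N_wall = f, so at the slipping point N = 250.2 N.
Substituting: 250.2×6.334 = 418.8 + 332.7·d ⇒ d = (1585 − 418.8) / 332.7 = 3.51 m.

d ≈ 3.51 m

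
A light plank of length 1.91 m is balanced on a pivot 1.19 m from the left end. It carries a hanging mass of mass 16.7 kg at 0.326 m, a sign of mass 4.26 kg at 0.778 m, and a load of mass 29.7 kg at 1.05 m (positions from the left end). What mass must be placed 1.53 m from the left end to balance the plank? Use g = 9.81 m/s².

m ≈ 59.8 kg

About the pivot (at 1.19 m from the left end):
Hanging mass: 16.7 × 9.81 = 163.8 N down at 0.326 m → arm 0.864 m, τ = 163.8 × 0.864 = 141.5 N·m counterclockwise.
Sign: 4.26 × 9.81 = 41.79 N down at 0.778 m → arm 0.412 m, τ = 41.79 × 0.412 = 17.22 N·m counterclockwise.
Load: 29.7 × 9.81 = 291.4 N down at 1.05 m → arm 0.14 m, τ = 291.4 × 0.14 = 40.8 N·m counterclockwise.
Net moment of known loads = 199.5 N·m counterclockwise.
An unknown mass m at 1.53 m has arm 0.34 m; its moment is m·g·0.34 clockwise.
Στ = 0 ⇒ m × 9.81 × 0.34 = 199.5 ⇒ m = 199.5 / (9.81 × 0.34) = 59.8 kg.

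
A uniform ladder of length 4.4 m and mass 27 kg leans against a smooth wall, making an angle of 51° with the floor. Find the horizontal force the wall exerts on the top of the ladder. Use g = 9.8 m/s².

N_wall ≈ 107 N

Take moments about the foot of the ladder.
Ladder weight 27×9.8 = 264.6 N acts at 2.2 m along the ladder; its horizontal arm is 2.2·cos51° = 1.385 m → τ = 366.5 N·m clockwise.
Wall normal N acts horizontally at the top; its moment arm is the height L sinθ = 4.4·sin51° = 3.419 m, counterclockwise.
Setting net torque to zero: N × 3.419 = 366.5 → N = 107 N.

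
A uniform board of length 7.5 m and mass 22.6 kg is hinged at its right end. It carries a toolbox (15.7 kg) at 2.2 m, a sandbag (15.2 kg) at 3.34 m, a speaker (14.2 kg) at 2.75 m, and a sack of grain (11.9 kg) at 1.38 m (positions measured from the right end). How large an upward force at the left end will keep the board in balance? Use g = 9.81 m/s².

F ≈ 295 N

Choose the right end as the axis so the unknown pivot reaction has zero arm there.
Beam weight: 22.6 × 9.81 = 221.7 N down at 3.75 m → arm 3.75 m, τ = 221.7 × 3.75 = 831.4 N·m counterclockwise.
Toolbox: 15.7 × 9.81 = 154 N down at 2.2 m → arm 2.2 m, τ = 154 × 2.2 = 338.8 N·m counterclockwise.
Sandbag: 15.2 × 9.81 = 149.1 N down at 3.34 m → arm 3.34 m, τ = 149.1 × 3.34 = 498 N·m counterclockwise.
Speaker: 14.2 × 9.81 = 139.3 N down at 2.75 m → arm 2.75 m, τ = 139.3 × 2.75 = 383.1 N·m counterclockwise.
Sack of grain: 11.9 × 9.81 = 116.7 N down at 1.38 m → arm 1.38 m, τ = 116.7 × 1.38 = 161 N·m counterclockwise.
Net moment of the loads = 2212 N·m counterclockwise.
The upward force F acts at the left end, arm 7.5 m, giving F × 7.5 clockwise.
Setting net torque to zero: F × 7.5 = 2212 → F = 2212 / 7.5 = 295 N.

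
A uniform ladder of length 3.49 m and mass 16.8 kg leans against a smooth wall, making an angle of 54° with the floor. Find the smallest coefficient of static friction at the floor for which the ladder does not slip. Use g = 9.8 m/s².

μ_min ≈ 0.363

Take moments about the foot of the ladder.
Ladder weight 16.8×9.8 = 164.6 N acts at 1.745 m along the ladder; its horizontal arm is 1.745·cos54° = 1.026 m → τ = 168.9 N·m clockwise.
Wall normal N acts horizontally at the top; its moment arm is the height L sinθ = 3.49·sin54° = 2.823 m, counterclockwise.
Στ = 0 ⇒ N × 2.823 = 168.9 ⇒ N = 59.83 N.
ΣFx = 0 ⇒ f = N_wall = 59.83 N. ΣFy = 0 ⇒ N_floor = 164.6 N.
μ_min = f / N_floor = 59.83 / 164.6 = 0.363.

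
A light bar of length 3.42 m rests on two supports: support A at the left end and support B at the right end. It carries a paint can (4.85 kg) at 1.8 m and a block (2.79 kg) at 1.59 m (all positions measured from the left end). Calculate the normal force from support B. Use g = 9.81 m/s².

R_B ≈ 37.8 N

Sum moments about support A (its reaction then has zero moment arm).
Paint can: 4.85 × 9.81 = 47.58 N down at 1.8 m → arm 1.8 m, τ = 47.58 × 1.8 = 85.64 N·m clockwise.
Block: 2.79 × 9.81 = 27.37 N down at 1.59 m → arm 1.59 m, τ = 27.37 × 1.59 = 43.52 N·m clockwise.
Net load moment about support A = 129.2 N·m clockwise.
Reaction R at support B is upward at 3.42 m, arm 3.42 m → moment R × 3.42 counterclockwise.
Στ = 0 ⇒ R × 3.42 = 129.2 ⇒ R = 37.8 N.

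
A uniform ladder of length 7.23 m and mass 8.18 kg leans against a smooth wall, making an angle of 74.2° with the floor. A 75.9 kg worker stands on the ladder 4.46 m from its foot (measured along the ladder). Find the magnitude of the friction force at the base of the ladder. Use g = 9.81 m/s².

f ≈ 141 N

About the foot of the ladder:
Ladder weight 8.18×9.81 = 80.25 N acts at 3.615 m along the ladder; its horizontal arm is 3.615·cos74.2° = 0.9843 m → τ = 78.99 N·m clockwise.
Worker: 75.9×9.81 = 744.6 N at 4.46 m → arm 1.214 m → τ = 903.9 N·m clockwise.
Wall normal N acts horizontally at the top; its moment arm is the height L sinθ = 7.23·sin74.2° = 6.957 m, counterclockwise.
For rotational equilibrium, N × 6.957 = 982.9, so N = 141 N.
ΣFx = 0: friction at the foot balances the wall's push, so f = N_wall = 141 N.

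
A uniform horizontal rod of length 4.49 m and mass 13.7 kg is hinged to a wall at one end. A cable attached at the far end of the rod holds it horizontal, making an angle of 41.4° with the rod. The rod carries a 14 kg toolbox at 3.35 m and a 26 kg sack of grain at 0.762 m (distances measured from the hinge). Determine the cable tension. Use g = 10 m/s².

Choose the hinge as the axis so the unknown hinge reaction has zero arm there.
Beam weight: 13.7 × 10 = 137 N down at 2.245 m → arm 2.245 m, τ = 137 × 2.245 = 307.6 N·m clockwise.
Toolbox: 14 × 10 = 140 N down at 3.35 m → arm 3.35 m, τ = 140 × 3.35 = 469 N·m clockwise.
Sack of grain: 26 × 10 = 260 N down at 0.762 m → arm 0.762 m, τ = 260 × 0.762 = 198.1 N·m clockwise.
Total clockwise load moment = 974.7 N·m.
The cable tension T acts at 4.49 m; only its component perpendicular to the rod, T sinθ, produces torque. sin 41.4° = 0.6613.
Setting net torque to zero: T × 4.49 × 0.6613 = 974.7 → T = 974.7 / 2.969 = 328 N.

T ≈ 328 N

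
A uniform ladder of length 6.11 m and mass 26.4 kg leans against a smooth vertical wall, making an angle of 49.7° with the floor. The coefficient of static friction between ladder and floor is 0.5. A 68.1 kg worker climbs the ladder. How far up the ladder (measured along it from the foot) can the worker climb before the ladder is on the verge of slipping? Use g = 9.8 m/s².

Choose the foot of the ladder as the axis so the floor normal and friction both act there and drop out.
Ladder weight 26.4×9.8 = 258.7 N acts at 3.055 m along the ladder; its horizontal arm is 3.055·cos49.7° = 1.976 m → τ = 511.2 N·m clockwise.
Worker weight 68.1×9.8 = 667.4 N at distance d → arm d·cos49.7° → τ = 667.4·d·0.6468 clockwise.
Wall normal N at the top has arm L sinθ = 4.66 m counterclockwise, so Στ = 0 gives N·4.66 = 511.2 + 431.7·d.
ΣFy = 0 ⇒ N_floor = 926.1 N, so the maximum friction is μ_s·N_floor = 0.5×926.1 = 463.1 N. ΣFx = 0 ⇒ N_wall = f, so at the slipping point N = 463.1 N.
Substituting: 463.1×4.66 = 511.2 + 431.7·d ⇒ d = (2158 − 511.2) / 431.7 = 3.81 m.

d ≈ 3.81 m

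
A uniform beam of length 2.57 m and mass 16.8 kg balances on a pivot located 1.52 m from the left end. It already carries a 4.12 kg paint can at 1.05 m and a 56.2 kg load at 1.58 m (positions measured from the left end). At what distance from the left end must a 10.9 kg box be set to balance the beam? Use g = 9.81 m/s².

Taking torques about the pivot (at 1.52 m from the left end):
Beam weight: 16.8 × 9.81 = 164.8 N down at 1.285 m → arm 0.235 m, τ = 164.8 × 0.235 = 38.73 N·m counterclockwise.
Paint can: 4.12 × 9.81 = 40.42 N down at 1.05 m → arm 0.47 m, τ = 40.42 × 0.47 = 19 N·m counterclockwise.
Load: 56.2 × 9.81 = 551.3 N down at 1.58 m → arm 0.06 m, τ = 551.3 × 0.06 = 33.08 N·m clockwise.
Net moment of existing loads = 24.65 N·m counterclockwise.
The box weighs 10.9 × 9.81 = 106.9 N and must supply an equal clockwise moment, so its lever arm about the pivot is 24.65 / 106.9 = 0.231 m.
That puts it at 1.52 + 0.231 = 1.75 m from the left end.

x ≈ 1.75 m from the left end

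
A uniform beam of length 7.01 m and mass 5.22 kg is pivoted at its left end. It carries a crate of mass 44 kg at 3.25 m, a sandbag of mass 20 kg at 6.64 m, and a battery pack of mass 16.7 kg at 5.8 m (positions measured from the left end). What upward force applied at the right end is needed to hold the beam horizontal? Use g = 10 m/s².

Choose the left end as the axis so the unknown pivot reaction has zero arm there.
Beam weight: 5.22 × 10 = 52.2 N down at 3.505 m → arm 3.505 m, τ = 52.2 × 3.505 = 183 N·m clockwise.
Crate: 44 × 10 = 440 N down at 3.25 m → arm 3.25 m, τ = 440 × 3.25 = 1430 N·m clockwise.
Sandbag: 20 × 10 = 200 N down at 6.64 m → arm 6.64 m, τ = 200 × 6.64 = 1328 N·m clockwise.
Battery pack: 16.7 × 10 = 167 N down at 5.8 m → arm 5.8 m, τ = 167 × 5.8 = 968.6 N·m clockwise.
Net moment of the loads = 3910 N·m clockwise.
The upward force F acts at the right end, arm 7.01 m, giving F × 7.01 counterclockwise.
Balancing moments: F × 7.01 = 3910, giving F = 3910 / 7.01 = 558 N.

F ≈ 558 N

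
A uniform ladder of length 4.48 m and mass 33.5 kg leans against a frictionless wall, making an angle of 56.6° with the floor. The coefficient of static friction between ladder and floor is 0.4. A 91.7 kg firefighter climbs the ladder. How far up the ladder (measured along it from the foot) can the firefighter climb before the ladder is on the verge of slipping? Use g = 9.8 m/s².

d ≈ 2.89 m

Choose the foot of the ladder as the axis so the floor normal and friction both act there and drop out.
Ladder weight 33.5×9.8 = 328.3 N acts at 2.24 m along the ladder; its horizontal arm is 2.24·cos56.6° = 1.233 m → τ = 404.8 N·m clockwise.
Firefighter weight 91.7×9.8 = 898.7 N at distance d → arm d·cos56.6° → τ = 898.7·d·0.5505 clockwise.
Wall normal N at the top has arm L sinθ = 3.74 m counterclockwise, so Στ = 0 gives N·3.74 = 404.8 + 494.7·d.
ΣFy = 0 ⇒ N_floor = 1227 N, so the maximum friction is μ_s·N_floor = 0.4×1227 = 490.8 N. ΣFx = 0 ⇒ N_wall = f, so at the slipping point N = 490.8 N.
Substituting: 490.8×3.74 = 404.8 + 494.7·d ⇒ d = (1836 − 404.8) / 494.7 = 2.89 m.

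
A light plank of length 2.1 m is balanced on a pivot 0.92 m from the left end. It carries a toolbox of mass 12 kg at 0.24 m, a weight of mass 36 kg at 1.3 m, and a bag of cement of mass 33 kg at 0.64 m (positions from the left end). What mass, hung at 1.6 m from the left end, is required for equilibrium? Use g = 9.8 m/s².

m ≈ 5.47 kg

Take moments about the pivot (at 0.92 m from the left end).
Toolbox: 12 × 9.8 = 117.6 N down at 0.24 m → arm 0.68 m, τ = 117.6 × 0.68 = 79.97 N·m counterclockwise.
Weight: 36 × 9.8 = 352.8 N down at 1.3 m → arm 0.38 m, τ = 352.8 × 0.38 = 134.1 N·m clockwise.
Bag of cement: 33 × 9.8 = 323.4 N down at 0.64 m → arm 0.28 m, τ = 323.4 × 0.28 = 90.55 N·m counterclockwise.
Net moment of known loads = 36.42 N·m counterclockwise.
An unknown mass m at 1.6 m has arm 0.68 m; its moment is m·g·0.68 clockwise.
Στ = 0 ⇒ m × 9.8 × 0.68 = 36.42 ⇒ m = 36.42 / (9.8 × 0.68) = 5.47 kg.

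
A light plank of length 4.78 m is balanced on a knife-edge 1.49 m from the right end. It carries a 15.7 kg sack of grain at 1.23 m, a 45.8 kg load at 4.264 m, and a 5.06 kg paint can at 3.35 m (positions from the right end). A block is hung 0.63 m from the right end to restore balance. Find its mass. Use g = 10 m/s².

Take moments about the knife-edge (at 1.49 m from the right end).
Sack of grain: 15.7 × 10 = 157 N down at 1.23 m → arm 0.26 m, τ = 157 × 0.26 = 40.82 N·m clockwise.
Load: 45.8 × 10 = 458 N down at 4.264 m → arm 2.774 m, τ = 458 × 2.774 = 1270 N·m counterclockwise.
Paint can: 5.06 × 10 = 50.6 N down at 3.35 m → arm 1.86 m, τ = 50.6 × 1.86 = 94.12 N·m counterclockwise.
Net moment of known loads = 1323 N·m counterclockwise.
An unknown mass m at 0.63 m has arm 0.86 m; its moment is m·g·0.86 clockwise.
Balancing moments: m × 10 × 0.86 = 1323, giving m = 1323 / (10 × 0.86) = 154 kg.

m ≈ 154 kg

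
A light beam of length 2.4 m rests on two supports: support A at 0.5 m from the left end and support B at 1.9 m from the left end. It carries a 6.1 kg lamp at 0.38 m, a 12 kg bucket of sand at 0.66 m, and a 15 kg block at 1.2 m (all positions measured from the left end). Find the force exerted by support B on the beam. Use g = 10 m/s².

Take moments about support A.
Lamp: 6.1 × 10 = 61 N down at 0.38 m → arm 0.12 m, τ = 61 × 0.12 = 7.32 N·m counterclockwise.
Bucket of sand: 12 × 10 = 120 N down at 0.66 m → arm 0.16 m, τ = 120 × 0.16 = 19.2 N·m clockwise.
Block: 15 × 10 = 150 N down at 1.2 m → arm 0.7 m, τ = 150 × 0.7 = 105 N·m clockwise.
Net load moment about support A = 116.9 N·m clockwise.
Reaction R at support B is upward at 1.9 m, arm 1.4 m → moment R × 1.4 counterclockwise.
Setting net torque to zero: R × 1.4 = 116.9 → R = 83.5 N.

R_B ≈ 83.5 N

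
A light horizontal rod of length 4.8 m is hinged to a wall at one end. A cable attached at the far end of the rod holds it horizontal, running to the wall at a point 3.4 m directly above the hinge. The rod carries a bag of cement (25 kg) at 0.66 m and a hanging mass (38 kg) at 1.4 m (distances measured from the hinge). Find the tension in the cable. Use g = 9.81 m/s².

T ≈ 246 N

Take moments about the hinge.
Bag of cement: 25 × 9.81 = 245.2 N down at 0.66 m → arm 0.66 m, τ = 245.2 × 0.66 = 161.8 N·m clockwise.
Hanging mass: 38 × 9.81 = 372.8 N down at 1.4 m → arm 1.4 m, τ = 372.8 × 1.4 = 521.9 N·m clockwise.
Total clockwise load moment = 683.7 N·m.
The cable tension T acts at 4.8 m; only its component perpendicular to the rod, T sinθ, produces torque. sinθ = h/√(h²+d²) = 3.4/√(3.4²+4.8²) = 0.578.
Setting net torque to zero: T × 4.8 × 0.578 = 683.7 → T = 683.7 / 2.774 = 246 N.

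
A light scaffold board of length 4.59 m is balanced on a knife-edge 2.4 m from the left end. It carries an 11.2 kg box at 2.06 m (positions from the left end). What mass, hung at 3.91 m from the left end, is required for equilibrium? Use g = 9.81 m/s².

Take moments about the knife-edge (at 2.4 m from the left end).
Box: 11.2 × 9.81 = 109.9 N down at 2.06 m → arm 0.34 m, τ = 109.9 × 0.34 = 37.37 N·m counterclockwise.
Net moment of known loads = 37.37 N·m counterclockwise.
An unknown mass m at 3.91 m has arm 1.51 m; its moment is m·g·1.51 clockwise.
Setting net torque to zero: m × 9.81 × 1.51 = 37.37 → m = 37.37 / (9.81 × 1.51) = 2.52 kg.

m ≈ 2.52 kg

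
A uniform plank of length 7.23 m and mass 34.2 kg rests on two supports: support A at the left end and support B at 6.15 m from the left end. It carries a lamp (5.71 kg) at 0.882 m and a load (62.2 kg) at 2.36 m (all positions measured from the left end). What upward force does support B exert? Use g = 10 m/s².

R_B ≈ 448 N

Choose support A as the axis so its reaction then has zero moment arm.
Beam weight: 34.2 × 10 = 342 N down at 3.615 m → arm 3.615 m, τ = 342 × 3.615 = 1236 N·m clockwise.
Lamp: 5.71 × 10 = 57.1 N down at 0.882 m → arm 0.882 m, τ = 57.1 × 0.882 = 50.36 N·m clockwise.
Load: 62.2 × 10 = 622 N down at 2.36 m → arm 2.36 m, τ = 622 × 2.36 = 1468 N·m clockwise.
Net load moment about support A = 2754 N·m clockwise.
Reaction R at support B is upward at 6.15 m, arm 6.15 m → moment R × 6.15 counterclockwise.
Balancing moments: R × 6.15 = 2754, giving R = 448 N.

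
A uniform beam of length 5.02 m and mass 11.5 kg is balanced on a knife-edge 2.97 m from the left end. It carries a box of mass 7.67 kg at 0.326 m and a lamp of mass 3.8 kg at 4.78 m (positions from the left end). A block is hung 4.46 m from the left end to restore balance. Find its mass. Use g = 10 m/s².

Choose the knife-edge (at 2.97 m from the left end) as the axis so the support reaction has zero arm there.
Beam weight: 11.5 × 10 = 115 N down at 2.51 m → arm 0.46 m, τ = 115 × 0.46 = 52.9 N·m counterclockwise.
Box: 7.67 × 10 = 76.7 N down at 0.326 m → arm 2.644 m, τ = 76.7 × 2.644 = 202.8 N·m counterclockwise.
Lamp: 3.8 × 10 = 38 N down at 4.78 m → arm 1.81 m, τ = 38 × 1.81 = 68.78 N·m clockwise.
Net moment of known loads = 186.9 N·m counterclockwise.
An unknown mass m at 4.46 m has arm 1.49 m; its moment is m·g·1.49 clockwise.
For rotational equilibrium, m × 10 × 1.49 = 186.9, so m = 186.9 / (10 × 1.49) = 12.5 kg.

m ≈ 12.5 kg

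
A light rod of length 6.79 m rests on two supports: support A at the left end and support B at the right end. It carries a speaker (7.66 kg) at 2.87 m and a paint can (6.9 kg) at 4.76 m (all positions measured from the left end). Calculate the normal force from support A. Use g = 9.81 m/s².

Taking torques about support B:
Speaker: 7.66 × 9.81 = 75.14 N down at 2.87 m → arm 3.92 m, τ = 75.14 × 3.92 = 294.5 N·m counterclockwise.
Paint can: 6.9 × 9.81 = 67.69 N down at 4.76 m → arm 2.03 m, τ = 67.69 × 2.03 = 137.4 N·m counterclockwise.
Net load moment about support B = 431.9 N·m counterclockwise.
Reaction R at support A is upward at 0 m, arm 6.79 m → moment R × 6.79 clockwise.
For rotational equilibrium, R × 6.79 = 431.9, so R = 63.6 N.

R_A ≈ 63.6 N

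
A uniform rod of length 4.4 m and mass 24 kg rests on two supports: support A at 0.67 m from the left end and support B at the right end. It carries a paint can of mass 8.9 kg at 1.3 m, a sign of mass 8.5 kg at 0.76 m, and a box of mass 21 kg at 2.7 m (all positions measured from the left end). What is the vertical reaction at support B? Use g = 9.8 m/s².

Take moments about support A.
Beam weight: 24 × 9.8 = 235.2 N down at 2.2 m → arm 1.53 m, τ = 235.2 × 1.53 = 359.9 N·m clockwise.
Paint can: 8.9 × 9.8 = 87.22 N down at 1.3 m → arm 0.63 m, τ = 87.22 × 0.63 = 54.95 N·m clockwise.
Sign: 8.5 × 9.8 = 83.3 N down at 0.76 m → arm 0.09 m, τ = 83.3 × 0.09 = 7.497 N·m clockwise.
Box: 21 × 9.8 = 205.8 N down at 2.7 m → arm 2.03 m, τ = 205.8 × 2.03 = 417.8 N·m clockwise.
Net load moment about support A = 840.1 N·m clockwise.
Reaction R at support B is upward at 4.4 m, arm 3.73 m → moment R × 3.73 counterclockwise.
Στ = 0 ⇒ R × 3.73 = 840.1 ⇒ R = 225 N.

R_B ≈ 225 N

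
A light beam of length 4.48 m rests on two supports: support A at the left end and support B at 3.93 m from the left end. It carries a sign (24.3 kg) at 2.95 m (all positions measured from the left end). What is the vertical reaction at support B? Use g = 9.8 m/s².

R_B ≈ 179 N

About support A:
Sign: 24.3 × 9.8 = 238.1 N down at 2.95 m → arm 2.95 m, τ = 238.1 × 2.95 = 702.4 N·m clockwise.
Net load moment about support A = 702.4 N·m clockwise.
Reaction R at support B is upward at 3.93 m, arm 3.93 m → moment R × 3.93 counterclockwise.
Setting net torque to zero: R × 3.93 = 702.4 → R = 179 N.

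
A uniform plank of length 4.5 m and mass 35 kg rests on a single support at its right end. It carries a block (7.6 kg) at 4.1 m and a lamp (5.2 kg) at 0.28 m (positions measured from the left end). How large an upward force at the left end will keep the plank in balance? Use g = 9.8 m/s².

About the right end:
Beam weight: 35 × 9.8 = 343 N down at 2.25 m → arm 2.25 m, τ = 343 × 2.25 = 771.8 N·m counterclockwise.
Block: 7.6 × 9.8 = 74.48 N down at 4.1 m → arm 0.4 m, τ = 74.48 × 0.4 = 29.79 N·m counterclockwise.
Lamp: 5.2 × 9.8 = 50.96 N down at 0.28 m → arm 4.22 m, τ = 50.96 × 4.22 = 215.1 N·m counterclockwise.
Net moment of the loads = 1017 N·m counterclockwise.
The upward force F acts at the left end, arm 4.5 m, giving F × 4.5 clockwise.
Στ = 0 ⇒ F × 4.5 = 1017 ⇒ F = 1017 / 4.5 = 226 N.

F ≈ 226 N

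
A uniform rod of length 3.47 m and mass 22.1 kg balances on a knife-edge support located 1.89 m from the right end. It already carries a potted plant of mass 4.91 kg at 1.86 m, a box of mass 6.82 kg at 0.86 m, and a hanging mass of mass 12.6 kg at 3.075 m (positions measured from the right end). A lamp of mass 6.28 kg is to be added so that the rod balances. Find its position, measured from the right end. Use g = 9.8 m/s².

Taking torques about the knife-edge support (at 1.89 m from the right end):
Beam weight: 22.1 × 9.8 = 216.6 N down at 1.735 m → arm 0.155 m, τ = 216.6 × 0.155 = 33.57 N·m clockwise.
Potted plant: 4.91 × 9.8 = 48.12 N down at 1.86 m → arm 0.03 m, τ = 48.12 × 0.03 = 1.444 N·m clockwise.
Box: 6.82 × 9.8 = 66.84 N down at 0.86 m → arm 1.03 m, τ = 66.84 × 1.03 = 68.85 N·m clockwise.
Hanging mass: 12.6 × 9.8 = 123.5 N down at 3.075 m → arm 1.185 m, τ = 123.5 × 1.185 = 146.3 N·m counterclockwise.
Net moment of existing loads = 42.44 N·m counterclockwise.
The lamp weighs 6.28 × 9.8 = 61.54 N and must supply an equal clockwise moment, so its lever arm about the knife-edge support is 42.44 / 61.54 = 0.69 m.
That puts it at 1.89 − 0.69 = 1.2 m from the right end.

x ≈ 1.2 m from the right end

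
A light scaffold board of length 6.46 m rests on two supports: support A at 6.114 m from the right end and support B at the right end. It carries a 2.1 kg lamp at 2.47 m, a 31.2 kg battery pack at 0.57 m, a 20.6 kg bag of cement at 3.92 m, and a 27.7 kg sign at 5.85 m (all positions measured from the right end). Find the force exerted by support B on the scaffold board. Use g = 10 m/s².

About support A:
Lamp: 2.1 × 10 = 21 N down at 2.47 m → arm 3.644 m, τ = 21 × 3.644 = 76.52 N·m clockwise.
Battery pack: 31.2 × 10 = 312 N down at 0.57 m → arm 5.544 m, τ = 312 × 5.544 = 1730 N·m clockwise.
Bag of cement: 20.6 × 10 = 206 N down at 3.92 m → arm 2.194 m, τ = 206 × 2.194 = 452 N·m clockwise.
Sign: 27.7 × 10 = 277 N down at 5.85 m → arm 0.264 m, τ = 277 × 0.264 = 73.13 N·m clockwise.
Net load moment about support A = 2332 N·m clockwise.
Reaction R at support B is upward at 0 m, arm 6.114 m → moment R × 6.114 counterclockwise.
For rotational equilibrium, R × 6.114 = 2332, so R = 381 N.

R_B ≈ 381 N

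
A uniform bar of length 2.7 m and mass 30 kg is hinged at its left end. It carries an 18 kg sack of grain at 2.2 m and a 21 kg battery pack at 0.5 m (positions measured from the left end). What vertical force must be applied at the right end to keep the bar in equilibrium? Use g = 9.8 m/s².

Taking torques about the left end:
Beam weight: 30 × 9.8 = 294 N down at 1.35 m → arm 1.35 m, τ = 294 × 1.35 = 396.9 N·m clockwise.
Sack of grain: 18 × 9.8 = 176.4 N down at 2.2 m → arm 2.2 m, τ = 176.4 × 2.2 = 388.1 N·m clockwise.
Battery pack: 21 × 9.8 = 205.8 N down at 0.5 m → arm 0.5 m, τ = 205.8 × 0.5 = 102.9 N·m clockwise.
Net moment of the loads = 887.9 N·m clockwise.
The upward force F acts at the right end, arm 2.7 m, giving F × 2.7 counterclockwise.
Balancing moments: F × 2.7 = 887.9, giving F = 887.9 / 2.7 = 329 N.

F ≈ 329 N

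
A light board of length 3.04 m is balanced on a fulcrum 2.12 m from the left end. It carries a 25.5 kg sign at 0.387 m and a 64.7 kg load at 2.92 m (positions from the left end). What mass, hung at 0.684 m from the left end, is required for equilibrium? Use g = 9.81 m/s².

Choose the fulcrum (at 2.12 m from the left end) as the axis so the support reaction has zero arm there.
Sign: 25.5 × 9.81 = 250.2 N down at 0.387 m → arm 1.733 m, τ = 250.2 × 1.733 = 433.6 N·m counterclockwise.
Load: 64.7 × 9.81 = 634.7 N down at 2.92 m → arm 0.8 m, τ = 634.7 × 0.8 = 507.8 N·m clockwise.
Net moment of known loads = 74.2 N·m clockwise.
An unknown mass m at 0.684 m has arm 1.436 m; its moment is m·g·1.436 counterclockwise.
For rotational equilibrium, m × 9.81 × 1.436 = 74.2, so m = 74.2 / (9.81 × 1.436) = 5.27 kg.

m ≈ 5.27 kg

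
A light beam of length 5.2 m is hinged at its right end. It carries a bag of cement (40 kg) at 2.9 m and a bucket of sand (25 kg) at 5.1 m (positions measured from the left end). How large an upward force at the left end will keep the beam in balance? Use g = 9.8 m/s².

F ≈ 178 N

Choose the right end as the axis so the unknown pivot reaction has zero arm there.
Bag of cement: 40 × 9.8 = 392 N down at 2.9 m → arm 2.3 m, τ = 392 × 2.3 = 901.6 N·m counterclockwise.
Bucket of sand: 25 × 9.8 = 245 N down at 5.1 m → arm 0.1 m, τ = 245 × 0.1 = 24.5 N·m counterclockwise.
Net moment of the loads = 926.1 N·m counterclockwise.
The upward force F acts at the left end, arm 5.2 m, giving F × 5.2 clockwise.
Στ = 0 ⇒ F × 5.2 = 926.1 ⇒ F = 926.1 / 5.2 = 178 N.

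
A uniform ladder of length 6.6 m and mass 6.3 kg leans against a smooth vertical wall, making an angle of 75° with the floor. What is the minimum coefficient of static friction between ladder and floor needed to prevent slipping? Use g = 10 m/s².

μ_min ≈ 0.134

Choose the foot of the ladder as the axis so the floor normal and friction both act there and drop out.
Ladder weight 6.3×10 = 63 N acts at 3.3 m along the ladder; its horizontal arm is 3.3·cos75° = 0.8541 m → τ = 53.81 N·m clockwise.
Wall normal N acts horizontally at the top; its moment arm is the height L sinθ = 6.6·sin75° = 6.375 m, counterclockwise.
For rotational equilibrium, N × 6.375 = 53.81, so N = 8.441 N.
ΣFx = 0 ⇒ f = N_wall = 8.441 N. ΣFy = 0 ⇒ N_floor = 63 N.
μ_min = f / N_floor = 8.441 / 63 = 0.134.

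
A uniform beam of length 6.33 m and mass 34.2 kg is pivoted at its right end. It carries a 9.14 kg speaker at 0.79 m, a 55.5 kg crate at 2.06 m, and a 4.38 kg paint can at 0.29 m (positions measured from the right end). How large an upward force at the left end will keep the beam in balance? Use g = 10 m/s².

F ≈ 365 N

Sum moments about the right end (the unknown pivot reaction has zero arm there).
Beam weight: 34.2 × 10 = 342 N down at 3.165 m → arm 3.165 m, τ = 342 × 3.165 = 1082 N·m counterclockwise.
Speaker: 9.14 × 10 = 91.4 N down at 0.79 m → arm 0.79 m, τ = 91.4 × 0.79 = 72.21 N·m counterclockwise.
Crate: 55.5 × 10 = 555 N down at 2.06 m → arm 2.06 m, τ = 555 × 2.06 = 1143 N·m counterclockwise.
Paint can: 4.38 × 10 = 43.8 N down at 0.29 m → arm 0.29 m, τ = 43.8 × 0.29 = 12.7 N·m counterclockwise.
Net moment of the loads = 2310 N·m counterclockwise.
The upward force F acts at the left end, arm 6.33 m, giving F × 6.33 clockwise.
Setting net torque to zero: F × 6.33 = 2310 → F = 2310 / 6.33 = 365 N.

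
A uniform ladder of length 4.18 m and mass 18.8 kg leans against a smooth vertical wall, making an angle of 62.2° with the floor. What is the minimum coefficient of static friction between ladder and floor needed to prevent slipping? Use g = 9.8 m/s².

μ_min ≈ 0.264

About the foot of the ladder:
Ladder weight 18.8×9.8 = 184.2 N acts at 2.09 m along the ladder; its horizontal arm is 2.09·cos62.2° = 0.9747 m → τ = 179.5 N·m clockwise.
Wall normal N acts horizontally at the top; its moment arm is the height L sinθ = 4.18·sin62.2° = 3.698 m, counterclockwise.
For rotational equilibrium, N × 3.698 = 179.5, so N = 48.54 N.
ΣFx = 0 ⇒ f = N_wall = 48.54 N. ΣFy = 0 ⇒ N_floor = 184.2 N.
μ_min = f / N_floor = 48.54 / 184.2 = 0.264.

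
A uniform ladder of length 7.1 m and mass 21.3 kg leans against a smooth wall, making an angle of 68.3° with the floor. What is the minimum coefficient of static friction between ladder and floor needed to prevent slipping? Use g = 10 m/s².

μ_min ≈ 0.199

Take moments about the foot of the ladder.
Ladder weight 21.3×10 = 213 N acts at 3.55 m along the ladder; its horizontal arm is 3.55·cos68.3° = 1.313 m → τ = 279.7 N·m clockwise.
Wall normal N acts horizontally at the top; its moment arm is the height L sinθ = 7.1·sin68.3° = 6.597 m, counterclockwise.
Setting net torque to zero: N × 6.597 = 279.7 → N = 42.4 N.
ΣFx = 0 ⇒ f = N_wall = 42.4 N. ΣFy = 0 ⇒ N_floor = 213 N.
μ_min = f / N_floor = 42.4 / 213 = 0.199.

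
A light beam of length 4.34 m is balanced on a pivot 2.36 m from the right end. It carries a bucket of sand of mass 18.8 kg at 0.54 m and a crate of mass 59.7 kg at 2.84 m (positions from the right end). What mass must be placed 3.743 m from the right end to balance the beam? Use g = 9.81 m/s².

m ≈ 4.02 kg

Take moments about the pivot (at 2.36 m from the right end).
Bucket of sand: 18.8 × 9.81 = 184.4 N down at 0.54 m → arm 1.82 m, τ = 184.4 × 1.82 = 335.6 N·m clockwise.
Crate: 59.7 × 9.81 = 585.7 N down at 2.84 m → arm 0.48 m, τ = 585.7 × 0.48 = 281.1 N·m counterclockwise.
Net moment of known loads = 54.5 N·m clockwise.
An unknown mass m at 3.743 m has arm 1.383 m; its moment is m·g·1.383 counterclockwise.
For rotational equilibrium, m × 9.81 × 1.383 = 54.5, so m = 54.5 / (9.81 × 1.383) = 4.02 kg.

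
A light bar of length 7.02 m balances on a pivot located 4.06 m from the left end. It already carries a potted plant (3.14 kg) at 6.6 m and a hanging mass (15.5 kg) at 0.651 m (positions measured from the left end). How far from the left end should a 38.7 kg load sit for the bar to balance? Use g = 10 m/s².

x ≈ 5.22 m from the left end

About the pivot (at 4.06 m from the left end):
Potted plant: 3.14 × 10 = 31.4 N down at 6.6 m → arm 2.54 m, τ = 31.4 × 2.54 = 79.76 N·m clockwise.
Hanging mass: 15.5 × 10 = 155 N down at 0.651 m → arm 3.409 m, τ = 155 × 3.409 = 528.4 N·m counterclockwise.
Net moment of existing loads = 448.6 N·m counterclockwise.
The load weighs 38.7 × 10 = 387 N and must supply an equal clockwise moment, so its lever arm about the pivot is 448.6 / 387 = 1.16 m.
That puts it at 4.06 + 1.16 = 5.22 m from the left end.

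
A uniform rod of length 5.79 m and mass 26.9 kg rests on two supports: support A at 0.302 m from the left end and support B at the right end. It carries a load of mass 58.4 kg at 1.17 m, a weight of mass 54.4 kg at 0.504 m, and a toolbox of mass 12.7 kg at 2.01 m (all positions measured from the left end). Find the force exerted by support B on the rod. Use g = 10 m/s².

Sum moments about support A (its reaction then has zero moment arm).
Beam weight: 26.9 × 10 = 269 N down at 2.895 m → arm 2.593 m, τ = 269 × 2.593 = 697.5 N·m clockwise.
Load: 58.4 × 10 = 584 N down at 1.17 m → arm 0.868 m, τ = 584 × 0.868 = 506.9 N·m clockwise.
Weight: 54.4 × 10 = 544 N down at 0.504 m → arm 0.202 m, τ = 544 × 0.202 = 109.9 N·m clockwise.
Toolbox: 12.7 × 10 = 127 N down at 2.01 m → arm 1.708 m, τ = 127 × 1.708 = 216.9 N·m clockwise.
Net load moment about support A = 1531 N·m clockwise.
Reaction R at support B is upward at 5.79 m, arm 5.488 m → moment R × 5.488 counterclockwise.
Setting net torque to zero: R × 5.488 = 1531 → R = 279 N.

R_B ≈ 279 N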